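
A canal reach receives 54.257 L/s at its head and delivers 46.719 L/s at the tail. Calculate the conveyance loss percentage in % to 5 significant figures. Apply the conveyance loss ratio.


Approach: apply the conveyance loss ratio, loss% = ((Q_head - Q_tail)/Q_head)*100.
loss = ((54.257 - 46.719)/54.257)*100 = 13.893 %
Therefore the conveyance loss percentage = 13.893 %.


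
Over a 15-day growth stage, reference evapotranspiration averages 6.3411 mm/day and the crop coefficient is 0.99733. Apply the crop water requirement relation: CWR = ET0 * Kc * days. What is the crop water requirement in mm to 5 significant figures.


CWR = 6.3411 * 0.99733 * 15 = 94.863 mm
Therefore the crop water requirement = 94.863 mm.


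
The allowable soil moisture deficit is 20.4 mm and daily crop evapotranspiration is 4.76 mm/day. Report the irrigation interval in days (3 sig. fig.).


Approach: apply the irrigation interval relation, interval = SMD / ETc.
interval = 20.4 / 4.76 = 4.29 days
Therefore the irrigation interval = 4.29 days.


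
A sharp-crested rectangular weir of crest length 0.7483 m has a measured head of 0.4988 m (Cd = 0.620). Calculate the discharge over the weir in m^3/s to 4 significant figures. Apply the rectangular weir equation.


Approach: apply the rectangular weir equation, Q = (2/3)*Cd*L*sqrt(2g)*H^1.5.
Q = (2/3)*0.620*0.7483*sqrt(2*9.81)*0.4988^1.5 = 0.4826 m^3/s
Therefore the discharge over the weir = 0.4826 m^3/s.


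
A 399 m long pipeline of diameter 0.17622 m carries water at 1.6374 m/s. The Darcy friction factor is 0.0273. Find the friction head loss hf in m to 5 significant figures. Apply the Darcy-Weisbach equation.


Approach: apply the Darcy-Weisbach equation, hf = f*(L/D)*(v^2/(2g)).
hf = 0.0273 * (399/0.17622) * (1.6374^2 / (2*9.81))
hf = 8.4468 m
Therefore the friction head loss hf = 8.4468 m.


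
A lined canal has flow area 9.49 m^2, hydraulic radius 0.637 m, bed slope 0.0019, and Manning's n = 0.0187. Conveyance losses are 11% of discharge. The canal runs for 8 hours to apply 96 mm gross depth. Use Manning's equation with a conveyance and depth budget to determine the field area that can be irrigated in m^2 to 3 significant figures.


Approach: apply Manning's equation with a conveyance and depth budget, Q = (1/n)*A*R^(2/3)*S^(1/2); Q_field = Q*(1-loss); Area = Q_field*t/(d/1000).
Step 1 — canal discharge (Manning's equation):
  Q = (1/0.0187) * 9.49 * 0.637^(2/3) * 0.0019^(1/2) = 16.377 m^3/s
Step 2 — delivered flow: Q_field = 16.377*(1 - 11/100) = 14.575 m^3/s
Step 3 — volume delivered: V = 14.575 * 8*3600 = 419770 m^3
Step 4 — area served: A = V / (depth/1000) = 419770 / 0.096 = 4370000 m^2
Therefore the field area that can be irrigated = 4370000 m^2.


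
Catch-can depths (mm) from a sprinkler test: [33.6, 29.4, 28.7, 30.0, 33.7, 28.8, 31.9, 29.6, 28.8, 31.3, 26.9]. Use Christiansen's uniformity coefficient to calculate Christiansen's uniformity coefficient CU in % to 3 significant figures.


Approach: apply Christiansen's uniformity coefficient, CU = (1 - mean_abs_deviation/mean)*100.
mean = 30.245 mm
mean |d_i - mean| = 1.7306 mm
CU = (1 - 1.7306/30.245)*100 = 94.3 %
Therefore Christiansen's uniformity coefficient CU = 94.3 %.


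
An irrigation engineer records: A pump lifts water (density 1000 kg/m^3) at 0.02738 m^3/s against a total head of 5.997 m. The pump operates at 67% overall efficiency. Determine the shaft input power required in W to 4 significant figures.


Approach: apply hydraulic power then efficiency conversion, P = rho*g*Q*H; P_in = P/eta.
Step 1 — hydraulic power (P = rho*g*Q*H):
  P = 1000 * 9.81 * 0.02738 * 5.997 = 1610.78 W
Step 2 — input power: P_in = P/eta = 1610.78 / 0.67 = 2404 W
Therefore the shaft input power required = 2404 W.


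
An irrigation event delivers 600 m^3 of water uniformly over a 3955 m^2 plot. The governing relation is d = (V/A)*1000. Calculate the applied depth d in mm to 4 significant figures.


d = (600 / 3955) * 1000 = 151.7 mm
Therefore the applied depth d = 151.7 mm.


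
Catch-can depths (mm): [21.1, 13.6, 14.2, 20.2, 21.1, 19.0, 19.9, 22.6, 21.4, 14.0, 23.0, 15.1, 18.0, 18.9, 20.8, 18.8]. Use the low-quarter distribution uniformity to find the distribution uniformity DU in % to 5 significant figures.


Approach: apply the low-quarter distribution uniformity, DU = (mean of lowest quarter of readings / overall mean)*100.
sorted lowest 4 of 16: [13.6, 14.0, 14.2, 15.1] -> mean = 14.22500 mm
overall mean = 18.85625 mm
DU = (14.22500/18.85625)*100 = 75.439 %
Therefore the distribution uniformity DU = 75.439 %.


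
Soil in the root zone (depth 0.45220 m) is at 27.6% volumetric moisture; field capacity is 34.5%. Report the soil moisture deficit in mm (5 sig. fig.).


Approach: apply the soil moisture deficit relation, SMD = (FC - theta)/100 * depth * 1000.
SMD = (34.5 - 27.6)/100 * 0.45220 * 1000 = 31.202 mm
Therefore the soil moisture deficit = 31.202 mm.


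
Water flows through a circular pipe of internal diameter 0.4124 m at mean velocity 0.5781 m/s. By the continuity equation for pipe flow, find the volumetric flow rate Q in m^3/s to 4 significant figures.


Approach: apply the continuity equation for pipe flow, Q = A * v with A = pi*(D/2)^2.
A = pi*(0.4124/2)^2 = 0.133576 m^2
Q = 0.133576 * 0.5781 = 0.07722 m^3/s
Therefore the volumetric flow rate Q = 0.07722 m^3/s.


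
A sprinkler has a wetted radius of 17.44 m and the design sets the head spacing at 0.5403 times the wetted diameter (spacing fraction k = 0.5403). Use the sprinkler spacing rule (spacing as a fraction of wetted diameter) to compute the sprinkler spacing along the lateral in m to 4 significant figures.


Approach: apply the sprinkler spacing rule (spacing as a fraction of wetted diameter), S = k*(2*R).
S = 0.5403 * (2 * 17.44) = 18.85 m
Therefore the sprinkler spacing along the lateral = 18.85 m.


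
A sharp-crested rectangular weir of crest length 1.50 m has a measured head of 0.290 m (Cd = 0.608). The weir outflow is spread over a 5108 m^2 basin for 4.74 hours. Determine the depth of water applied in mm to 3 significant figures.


Approach: apply the rectangular weir equation with a volume-to-depth conversion, Q = (2/3)*Cd*L*sqrt(2g)*H^1.5; d = Q*t/A * 1000.
Step 1 — weir discharge:
  Q = (2/3)*0.608*1.50*sqrt(2*9.81)*0.290^1.5 = 0.42058 m^3/s
Step 2 — volume: V = 0.42058 * 4.74*3600 = 7176.8 m^3
Step 3 — depth: d = V/A * 1000 = 7176.8/5108 * 1000 = 1410 mm
Therefore the depth of water applied = 1410 mm.


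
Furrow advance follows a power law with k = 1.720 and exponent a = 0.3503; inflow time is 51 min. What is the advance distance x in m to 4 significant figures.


Approach: apply the power-law advance function, x = k*t^a.
x = 1.720 * 51^0.3503 = 6.819 m
Therefore the advance distance x = 6.819 m.


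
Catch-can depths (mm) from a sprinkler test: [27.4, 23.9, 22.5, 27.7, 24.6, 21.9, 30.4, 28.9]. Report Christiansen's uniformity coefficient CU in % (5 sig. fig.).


Approach: apply Christiansen's uniformity coefficient, CU = (1 - mean_abs_deviation/mean)*100.
mean = 25.91250 mm
mean |d_i - mean| = 2.687500 mm
CU = (1 - 2.687500/25.91250)*100 = 89.629 %
Therefore Christiansen's uniformity coefficient CU = 89.629 %.


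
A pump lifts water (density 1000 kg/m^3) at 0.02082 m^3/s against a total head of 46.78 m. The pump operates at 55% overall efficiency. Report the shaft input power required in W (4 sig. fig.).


Approach: apply hydraulic power then efficiency conversion, P = rho*g*Q*H; P_in = P/eta.
Step 1 — hydraulic power (P = rho*g*Q*H):
  P = 1000 * 9.81 * 0.02082 * 46.78 = 9554.54 W
Step 2 — input power: P_in = P/eta = 9554.54 / 0.55 = 17370 W
Therefore the shaft input power required = 17370 W.


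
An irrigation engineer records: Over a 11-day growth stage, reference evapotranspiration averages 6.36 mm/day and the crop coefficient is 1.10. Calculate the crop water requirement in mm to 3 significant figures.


Approach: apply the crop water requirement relation, CWR = ET0 * Kc * days.
CWR = 6.36 * 1.10 * 11 = 77.0 mm
Therefore the crop water requirement = 77.0 mm.


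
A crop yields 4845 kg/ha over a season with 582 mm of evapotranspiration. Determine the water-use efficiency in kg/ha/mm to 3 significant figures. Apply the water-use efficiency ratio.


Approach: apply the water-use efficiency ratio, WUE = yield/ET.
WUE = 4845 / 582 = 8.32 kg/ha/mm
Therefore the water-use efficiency = 8.32 kg/ha/mm.


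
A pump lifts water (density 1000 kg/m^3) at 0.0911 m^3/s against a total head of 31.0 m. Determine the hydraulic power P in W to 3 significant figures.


Approach: apply the hydraulic power relation, P = rho*g*Q*H.
P = 1000 * 9.81 * 0.0911 * 31.0 = 27700 W
Therefore the hydraulic power P = 27700 W.


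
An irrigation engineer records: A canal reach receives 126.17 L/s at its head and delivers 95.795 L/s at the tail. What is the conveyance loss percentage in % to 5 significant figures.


Approach: apply the conveyance loss ratio, loss% = ((Q_head - Q_tail)/Q_head)*100.
loss = ((126.17 - 95.795)/126.17)*100 = 24.075 %
Therefore the conveyance loss percentage = 24.075 %.


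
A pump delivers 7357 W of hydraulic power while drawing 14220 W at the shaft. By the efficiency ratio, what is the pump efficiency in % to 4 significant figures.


Approach: apply the efficiency ratio, eta = (P_out/P_in)*100.
eta = (7357 / 14220) * 100 = 51.74 %
Therefore the pump efficiency = 51.74 %.


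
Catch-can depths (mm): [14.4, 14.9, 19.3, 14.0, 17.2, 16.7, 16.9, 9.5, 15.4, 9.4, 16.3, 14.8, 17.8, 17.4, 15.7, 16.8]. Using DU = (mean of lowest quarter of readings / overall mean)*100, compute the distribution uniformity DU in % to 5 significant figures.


sorted lowest 4 of 16: [9.4, 9.5, 14.0, 14.4] -> mean = 11.82500 mm
overall mean = 15.40625 mm
DU = (11.82500/15.40625)*100 = 76.755 %
Therefore the distribution uniformity DU = 76.755 %.


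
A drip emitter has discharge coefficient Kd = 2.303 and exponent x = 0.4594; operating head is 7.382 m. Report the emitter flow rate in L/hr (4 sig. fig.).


Approach: apply the emitter characteristic equation, q = Kd * h^x.
q = 2.303 * 7.382^0.4594 = 5.769 L/hr
Therefore the emitter flow rate = 5.769 L/hr.


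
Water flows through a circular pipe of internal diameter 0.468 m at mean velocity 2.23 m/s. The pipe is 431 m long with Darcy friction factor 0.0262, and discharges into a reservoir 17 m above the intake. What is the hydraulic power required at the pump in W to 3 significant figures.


Approach: apply continuity + Darcy-Weisbach + hydraulic power, Q = A*v; hf = f*(L/D)*(v^2/(2g)); H = static + hf; P = rho*g*Q*H.
Step 1 — flow rate (continuity, Q = A*v):
  A = pi*(0.468/2)^2 = 0.17202 m^2
  Q = 0.17202 * 2.23 = 0.38361 m^3/s
Step 2 — friction head loss (Darcy-Weisbach):
  hf = 0.0262 * (431/0.468) * (2.23^2 / (2*9.81))
  hf = 6.1157 m
Step 3 — total head: H = 17 + 6.1157 = 23.116 m
Step 4 — hydraulic power (P = rho*g*Q*H):
  P = 1000 * 9.81 * 0.38361 * 23.116 = 87000 W
Therefore the hydraulic power required at the pump = 87000 W.


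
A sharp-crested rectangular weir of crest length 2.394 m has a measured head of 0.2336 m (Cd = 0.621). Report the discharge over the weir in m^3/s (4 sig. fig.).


Approach: apply the rectangular weir equation, Q = (2/3)*Cd*L*sqrt(2g)*H^1.5.
Q = (2/3)*0.621*2.394*sqrt(2*9.81)*0.2336^1.5 = 0.4957 m^3/s
Therefore the discharge over the weir = 0.4957 m^3/s.


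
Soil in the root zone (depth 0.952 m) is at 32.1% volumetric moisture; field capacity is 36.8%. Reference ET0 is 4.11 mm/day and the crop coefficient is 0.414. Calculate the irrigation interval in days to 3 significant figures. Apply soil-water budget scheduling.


Approach: apply soil-water budget scheduling, SMD = (FC-theta)/100*depth*1000; ETc = ET0*Kc; interval = SMD/ETc.
Step 1 — soil moisture deficit:
  SMD = (36.8 - 32.1)/100 * 0.952 * 1000 = 44.744 mm
Step 2 — daily crop ET (ETc = ET0*Kc):
  ETc = 4.11 * 0.414 = 1.7015 mm/day
Step 3 — irrigation interval (SMD/ETc):
  interval = 44.744 / 1.7015 = 26.3 days
Therefore the irrigation interval = 26.3 days.


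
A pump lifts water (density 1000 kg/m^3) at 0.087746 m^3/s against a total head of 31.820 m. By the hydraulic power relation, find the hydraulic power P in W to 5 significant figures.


Approach: apply the hydraulic power relation, P = rho*g*Q*H.
P = 1000 * 9.81 * 0.087746 * 31.820 = 27390 W
Therefore the hydraulic power P = 27390 W.


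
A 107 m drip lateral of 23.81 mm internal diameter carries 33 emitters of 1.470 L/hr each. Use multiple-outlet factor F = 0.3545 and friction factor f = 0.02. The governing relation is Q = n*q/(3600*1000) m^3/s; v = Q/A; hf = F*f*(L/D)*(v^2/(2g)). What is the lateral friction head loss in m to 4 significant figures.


Q = 33*1.470/(3600*1000) = 1.34750e-05 m^3/s
A = pi*(23.81e-3/2)^2 = 4.45255e-04 m^2, so v = Q/A = 0.0302636 m/s
hf = 0.3545*0.02*(107/0.02381)*(0.0302636^2/(2*9.81)) = 0.001487 m
Therefore the lateral friction head loss = 0.001487 m.


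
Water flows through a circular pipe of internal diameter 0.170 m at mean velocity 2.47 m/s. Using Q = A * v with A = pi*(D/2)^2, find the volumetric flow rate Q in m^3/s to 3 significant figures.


A = pi*(0.170/2)^2 = 0.022698 m^2
Q = 0.022698 * 2.47 = 0.0561 m^3/s
Therefore the volumetric flow rate Q = 0.0561 m^3/s.


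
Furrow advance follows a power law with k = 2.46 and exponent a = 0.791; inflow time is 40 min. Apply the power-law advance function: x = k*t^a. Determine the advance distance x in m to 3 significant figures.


x = 2.46 * 40^0.791 = 45.5 m
Therefore the advance distance x = 45.5 m.


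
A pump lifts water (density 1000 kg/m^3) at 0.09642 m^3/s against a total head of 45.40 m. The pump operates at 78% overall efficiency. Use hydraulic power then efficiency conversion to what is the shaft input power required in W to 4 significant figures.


Approach: apply hydraulic power then efficiency conversion, P = rho*g*Q*H; P_in = P/eta.
Step 1 — hydraulic power (P = rho*g*Q*H):
  P = 1000 * 9.81 * 0.09642 * 45.40 = 42943.0 W
Step 2 — input power: P_in = P/eta = 42943.0 / 0.78 = 55060 W
Therefore the shaft input power required = 55060 W.


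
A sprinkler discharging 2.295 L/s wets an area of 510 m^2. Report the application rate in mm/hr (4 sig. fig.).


Approach: apply the application rate relation, rate = (Q/A)*3600.
rate = (2.295 / 510) * 3600 = 16.20 mm/hr
Therefore the application rate = 16.20 mm/hr.


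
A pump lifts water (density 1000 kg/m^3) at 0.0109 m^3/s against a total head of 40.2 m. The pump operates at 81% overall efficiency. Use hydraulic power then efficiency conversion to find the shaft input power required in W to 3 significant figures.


Approach: apply hydraulic power then efficiency conversion, P = rho*g*Q*H; P_in = P/eta.
Step 1 — hydraulic power (P = rho*g*Q*H):
  P = 1000 * 9.81 * 0.0109 * 40.2 = 4298.5 W
Step 2 — input power: P_in = P/eta = 4298.5 / 0.81 = 5310 W
Therefore the shaft input power required = 5310 W.


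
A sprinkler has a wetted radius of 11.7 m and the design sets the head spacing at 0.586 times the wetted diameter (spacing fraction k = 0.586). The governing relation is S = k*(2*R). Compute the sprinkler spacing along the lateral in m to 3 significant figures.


S = 0.586 * (2 * 11.7) = 13.7 m
Therefore the sprinkler spacing along the lateral = 13.7 m.


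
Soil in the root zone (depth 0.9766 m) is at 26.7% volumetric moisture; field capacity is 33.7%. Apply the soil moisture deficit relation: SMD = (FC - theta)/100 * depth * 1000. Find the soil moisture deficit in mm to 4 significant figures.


SMD = (33.7 - 26.7)/100 * 0.9766 * 1000 = 68.36 mm
Therefore the soil moisture deficit = 68.36 mm.


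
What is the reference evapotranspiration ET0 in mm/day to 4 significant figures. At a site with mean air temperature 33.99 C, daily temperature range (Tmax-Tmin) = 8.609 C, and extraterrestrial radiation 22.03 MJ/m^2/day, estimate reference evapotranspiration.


Approach: apply the Hargreaves-Samani method, ET0 = 0.0023*(Tmean+17.8)*sqrt(Tmax-Tmin)*0.408*Ra.
ET0 = 0.0023*(33.99+17.8)*sqrt(8.609)*0.408*22.03 = 3.141 mm/day
Therefore the reference evapotranspiration ET0 = 3.141 mm/day.


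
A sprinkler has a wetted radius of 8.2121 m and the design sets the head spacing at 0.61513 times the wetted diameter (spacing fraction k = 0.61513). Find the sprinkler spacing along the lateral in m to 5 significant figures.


Approach: apply the sprinkler spacing rule (spacing as a fraction of wetted diameter), S = k*(2*R).
S = 0.61513 * (2 * 8.2121) = 10.103 m
Therefore the sprinkler spacing along the lateral = 10.103 m.


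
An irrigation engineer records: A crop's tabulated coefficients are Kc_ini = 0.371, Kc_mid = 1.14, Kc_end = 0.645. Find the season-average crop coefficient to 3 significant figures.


Approach: apply a simple seasonal average, Kc_avg = (Kc_ini + Kc_mid + Kc_end)/3.
Kc_avg = (0.371 + 1.14 + 0.645)/3 = 0.719
Therefore the season-average crop coefficient = 0.719.


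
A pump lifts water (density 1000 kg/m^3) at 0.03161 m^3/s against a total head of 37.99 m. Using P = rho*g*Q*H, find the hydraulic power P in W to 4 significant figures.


P = 1000 * 9.81 * 0.03161 * 37.99 = 11780 W
Therefore the hydraulic power P = 11780 W.


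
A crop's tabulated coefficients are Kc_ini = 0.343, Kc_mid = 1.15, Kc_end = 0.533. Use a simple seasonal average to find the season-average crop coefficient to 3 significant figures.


Approach: apply a simple seasonal average, Kc_avg = (Kc_ini + Kc_mid + Kc_end)/3.
Kc_avg = (0.343 + 1.15 + 0.533)/3 = 0.675
Therefore the season-average crop coefficient = 0.675.


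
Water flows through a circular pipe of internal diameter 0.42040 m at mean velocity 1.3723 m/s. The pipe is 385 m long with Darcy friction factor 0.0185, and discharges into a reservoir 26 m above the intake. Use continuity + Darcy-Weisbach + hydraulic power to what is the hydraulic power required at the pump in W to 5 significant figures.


Approach: apply continuity + Darcy-Weisbach + hydraulic power, Q = A*v; hf = f*(L/D)*(v^2/(2g)); H = static + hf; P = rho*g*Q*H.
Step 1 — flow rate (continuity, Q = A*v):
  A = pi*(0.42040/2)^2 = 0.1388083 m^2
  Q = 0.1388083 * 1.3723 = 0.1904866 m^3/s
Step 2 — friction head loss (Darcy-Weisbach):
  hf = 0.0185 * (385/0.42040) * (1.3723^2 / (2*9.81))
  hf = 1.626181 m
Step 3 — total head: H = 26 + 1.626181 = 27.62618 m
Step 4 — hydraulic power (P = rho*g*Q*H):
  P = 1000 * 9.81 * 0.1904866 * 27.62618 = 51624 W
Therefore the hydraulic power required at the pump = 51624 W.


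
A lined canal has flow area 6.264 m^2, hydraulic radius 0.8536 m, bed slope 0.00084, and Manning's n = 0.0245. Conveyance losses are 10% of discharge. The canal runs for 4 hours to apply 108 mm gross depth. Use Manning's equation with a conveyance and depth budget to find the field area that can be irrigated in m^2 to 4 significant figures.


Approach: apply Manning's equation with a conveyance and depth budget, Q = (1/n)*A*R^(2/3)*S^(1/2); Q_field = Q*(1-loss); Area = Q_field*t/(d/1000).
Step 1 — canal discharge (Manning's equation):
  Q = (1/0.0245) * 6.264 * 0.8536^(2/3) * 0.00084^(1/2) = 6.66799 m^3/s
Step 2 — delivered flow: Q_field = 6.66799*(1 - 10/100) = 6.00119 m^3/s
Step 3 — volume delivered: V = 6.00119 * 4*3600 = 86417.1 m^3
Step 4 — area served: A = V / (depth/1000) = 86417.1 / 0.108 = 800200 m^2
Therefore the field area that can be irrigated = 800200 m^2.


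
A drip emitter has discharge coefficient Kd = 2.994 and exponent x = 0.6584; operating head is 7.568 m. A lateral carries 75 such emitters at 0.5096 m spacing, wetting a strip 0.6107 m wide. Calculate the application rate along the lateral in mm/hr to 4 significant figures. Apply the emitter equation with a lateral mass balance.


Approach: apply the emitter equation with a lateral mass balance, q = Kd*h^x; Q = n*q; rate = Q/(n*spacing*width).
Step 1 — single emitter flow (q = Kd*h^x):
  q = 2.994 * 7.568^0.6584 = 11.3494 L/hr
Step 2 — total lateral flow: Q = 75 * 11.3494 = 851.205 L/hr
Step 3 — wetted area: A = 75 * 0.5096 * 0.6107 = 23.3410 m^2
Step 4 — application rate: Q/A = 851.205/23.3410 = 36.47 mm/hr
Therefore the application rate along the lateral = 36.47 mm/hr.


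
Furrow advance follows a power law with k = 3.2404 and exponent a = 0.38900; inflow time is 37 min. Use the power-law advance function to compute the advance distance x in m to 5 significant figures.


Approach: apply the power-law advance function, x = k*t^a.
x = 3.2404 * 37^0.38900 = 13.202 m
Therefore the advance distance x = 13.202 m.


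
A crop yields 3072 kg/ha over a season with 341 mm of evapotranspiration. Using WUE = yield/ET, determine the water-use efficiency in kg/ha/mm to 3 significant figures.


WUE = 3072 / 341 = 9.01 kg/ha/mm
Therefore the water-use efficiency = 9.01 kg/ha/mm.


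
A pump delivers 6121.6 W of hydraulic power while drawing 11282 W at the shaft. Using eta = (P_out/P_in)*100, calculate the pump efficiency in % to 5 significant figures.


eta = (6121.6 / 11282) * 100 = 54.260 %
Therefore the pump efficiency = 54.260 %.


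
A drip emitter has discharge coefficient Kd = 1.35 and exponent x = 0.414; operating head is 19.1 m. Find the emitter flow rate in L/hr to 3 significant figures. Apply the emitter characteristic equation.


Approach: apply the emitter characteristic equation, q = Kd * h^x.
q = 1.35 * 19.1^0.414 = 4.58 L/hr
Therefore the emitter flow rate = 4.58 L/hr.


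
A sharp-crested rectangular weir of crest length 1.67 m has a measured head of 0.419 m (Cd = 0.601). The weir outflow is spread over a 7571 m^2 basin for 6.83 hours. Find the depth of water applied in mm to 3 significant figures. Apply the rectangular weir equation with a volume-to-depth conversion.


Approach: apply the rectangular weir equation with a volume-to-depth conversion, Q = (2/3)*Cd*L*sqrt(2g)*H^1.5; d = Q*t/A * 1000.
Step 1 — weir discharge:
  Q = (2/3)*0.601*1.67*sqrt(2*9.81)*0.419^1.5 = 0.80384 m^3/s
Step 2 — volume: V = 0.80384 * 6.83*3600 = 19765 m^3
Step 3 — depth: d = V/A * 1000 = 19765/7571 * 1000 = 2610 mm
Therefore the depth of water applied = 2610 mm.


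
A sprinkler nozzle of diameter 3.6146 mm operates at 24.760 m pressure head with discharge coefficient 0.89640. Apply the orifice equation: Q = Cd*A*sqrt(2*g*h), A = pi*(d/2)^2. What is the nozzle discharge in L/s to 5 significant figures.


A = pi*(3.6146e-3/2)^2 = 1.026149e-05 m^2
Q = 0.89640 * 1.026149e-05 * sqrt(2*9.81*24.760) * 1000 = 0.20274 L/s
Therefore the nozzle discharge = 0.20274 L/s.


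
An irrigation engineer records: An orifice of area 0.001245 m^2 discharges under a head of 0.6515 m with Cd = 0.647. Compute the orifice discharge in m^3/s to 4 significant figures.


Approach: apply the orifice equation, Q = Cd*A*sqrt(2*g*h).
Q = 0.647 * 0.001245 * sqrt(2*9.81*0.6515) = 0.002880 m^3/s
Therefore the orifice discharge = 0.002880 m^3/s.


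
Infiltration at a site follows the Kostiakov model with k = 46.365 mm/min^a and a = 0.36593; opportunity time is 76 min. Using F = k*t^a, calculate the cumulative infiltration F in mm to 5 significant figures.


F = 46.365 * 76^0.36593 = 226.17 mm
Therefore the cumulative infiltration F = 226.17 mm.


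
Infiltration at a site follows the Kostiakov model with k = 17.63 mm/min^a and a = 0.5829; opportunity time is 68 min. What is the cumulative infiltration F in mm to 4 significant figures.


Approach: apply the Kostiakov infiltration equation, F = k*t^a.
F = 17.63 * 68^0.5829 = 206.3 mm
Therefore the cumulative infiltration F = 206.3 mm.


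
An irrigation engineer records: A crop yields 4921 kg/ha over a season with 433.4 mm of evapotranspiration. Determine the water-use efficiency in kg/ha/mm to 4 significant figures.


Approach: apply the water-use efficiency ratio, WUE = yield/ET.
WUE = 4921 / 433.4 = 11.35 kg/ha/mm
Therefore the water-use efficiency = 11.35 kg/ha/mm.


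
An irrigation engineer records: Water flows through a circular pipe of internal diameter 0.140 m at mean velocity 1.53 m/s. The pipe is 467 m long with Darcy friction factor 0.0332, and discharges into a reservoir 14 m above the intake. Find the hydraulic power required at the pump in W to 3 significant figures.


Approach: apply continuity + Darcy-Weisbach + hydraulic power, Q = A*v; hf = f*(L/D)*(v^2/(2g)); H = static + hf; P = rho*g*Q*H.
Step 1 — flow rate (continuity, Q = A*v):
  A = pi*(0.140/2)^2 = 0.015394 m^2
  Q = 0.015394 * 1.53 = 0.023553 m^3/s
Step 2 — friction head loss (Darcy-Weisbach):
  hf = 0.0332 * (467/0.140) * (1.53^2 / (2*9.81))
  hf = 13.213 m
Step 3 — total head: H = 14 + 13.213 = 27.213 m
Step 4 — hydraulic power (P = rho*g*Q*H):
  P = 1000 * 9.81 * 0.023553 * 27.213 = 6290 W
Therefore the hydraulic power required at the pump = 6290 W.


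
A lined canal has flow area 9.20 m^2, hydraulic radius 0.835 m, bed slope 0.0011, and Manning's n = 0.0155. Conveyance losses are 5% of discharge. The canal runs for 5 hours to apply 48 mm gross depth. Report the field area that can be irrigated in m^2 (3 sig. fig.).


Approach: apply Manning's equation with a conveyance and depth budget, Q = (1/n)*A*R^(2/3)*S^(1/2); Q_field = Q*(1-loss); Area = Q_field*t/(d/1000).
Step 1 — canal discharge (Manning's equation):
  Q = (1/0.0155) * 9.20 * 0.835^(2/3) * 0.0011^(1/2) = 17.456 m^3/s
Step 2 — delivered flow: Q_field = 17.456*(1 - 5/100) = 16.583 m^3/s
Step 3 — volume delivered: V = 16.583 * 5*3600 = 298500 m^3
Step 4 — area served: A = V / (depth/1000) = 298500 / 0.048 = 6220000 m^2
Therefore the field area that can be irrigated = 6220000 m^2.


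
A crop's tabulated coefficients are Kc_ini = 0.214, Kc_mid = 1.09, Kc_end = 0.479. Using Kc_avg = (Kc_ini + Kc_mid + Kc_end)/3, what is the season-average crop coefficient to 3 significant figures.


Kc_avg = (0.214 + 1.09 + 0.479)/3 = 0.594
Therefore the season-average crop coefficient = 0.594.


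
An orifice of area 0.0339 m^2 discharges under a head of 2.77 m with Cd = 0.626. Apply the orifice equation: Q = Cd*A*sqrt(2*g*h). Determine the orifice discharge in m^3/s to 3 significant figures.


Q = 0.626 * 0.0339 * sqrt(2*9.81*2.77) = 0.156 m^3/s
Therefore the orifice discharge = 0.156 m^3/s.


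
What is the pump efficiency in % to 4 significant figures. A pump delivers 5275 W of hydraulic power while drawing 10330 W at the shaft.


Approach: apply the efficiency ratio, eta = (P_out/P_in)*100.
eta = (5275 / 10330) * 100 = 51.06 %
Therefore the pump efficiency = 51.06 %.


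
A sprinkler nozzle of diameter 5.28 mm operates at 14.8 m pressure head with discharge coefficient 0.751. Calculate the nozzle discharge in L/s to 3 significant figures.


Approach: apply the orifice equation, Q = Cd*A*sqrt(2*g*h), A = pi*(d/2)^2.
A = pi*(5.28e-3/2)^2 = 2.1896e-05 m^2
Q = 0.751 * 2.1896e-05 * sqrt(2*9.81*14.8) * 1000 = 0.280 L/s
Therefore the nozzle discharge = 0.280 L/s.


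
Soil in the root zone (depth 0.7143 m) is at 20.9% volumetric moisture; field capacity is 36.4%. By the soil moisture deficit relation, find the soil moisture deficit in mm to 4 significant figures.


Approach: apply the soil moisture deficit relation, SMD = (FC - theta)/100 * depth * 1000.
SMD = (36.4 - 20.9)/100 * 0.7143 * 1000 = 110.7 mm
Therefore the soil moisture deficit = 110.7 mm.


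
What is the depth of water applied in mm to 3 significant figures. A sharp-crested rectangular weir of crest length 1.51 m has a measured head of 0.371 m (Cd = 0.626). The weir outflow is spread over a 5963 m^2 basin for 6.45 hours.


Approach: apply the rectangular weir equation with a volume-to-depth conversion, Q = (2/3)*Cd*L*sqrt(2g)*H^1.5; d = Q*t/A * 1000.
Step 1 — weir discharge:
  Q = (2/3)*0.626*1.51*sqrt(2*9.81)*0.371^1.5 = 0.63077 m^3/s
Step 2 — volume: V = 0.63077 * 6.45*3600 = 14646 m^3
Step 3 — depth: d = V/A * 1000 = 14646/5963 * 1000 = 2460 mm
Therefore the depth of water applied = 2460 mm.


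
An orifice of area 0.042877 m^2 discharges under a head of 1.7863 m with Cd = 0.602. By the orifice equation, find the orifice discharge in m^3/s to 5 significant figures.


Approach: apply the orifice equation, Q = Cd*A*sqrt(2*g*h).
Q = 0.602 * 0.042877 * sqrt(2*9.81*1.7863) = 0.15281 m^3/s
Therefore the orifice discharge = 0.15281 m^3/s.


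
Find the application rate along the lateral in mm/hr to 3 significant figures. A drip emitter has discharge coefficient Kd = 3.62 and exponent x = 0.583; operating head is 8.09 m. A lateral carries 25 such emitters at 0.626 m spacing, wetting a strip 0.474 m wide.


Approach: apply the emitter equation with a lateral mass balance, q = Kd*h^x; Q = n*q; rate = Q/(n*spacing*width).
Step 1 — single emitter flow (q = Kd*h^x):
  q = 3.62 * 8.09^0.583 = 12.247 L/hr
Step 2 — total lateral flow: Q = 25 * 12.247 = 306.18 L/hr
Step 3 — wetted area: A = 25 * 0.626 * 0.474 = 7.4181 m^2
Step 4 — application rate: Q/A = 306.18/7.4181 = 41.3 mm/hr
Therefore the application rate along the lateral = 41.3 mm/hr.


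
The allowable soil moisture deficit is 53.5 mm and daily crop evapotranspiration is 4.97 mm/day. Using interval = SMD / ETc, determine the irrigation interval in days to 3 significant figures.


interval = 53.5 / 4.97 = 10.8 days
Therefore the irrigation interval = 10.8 days.


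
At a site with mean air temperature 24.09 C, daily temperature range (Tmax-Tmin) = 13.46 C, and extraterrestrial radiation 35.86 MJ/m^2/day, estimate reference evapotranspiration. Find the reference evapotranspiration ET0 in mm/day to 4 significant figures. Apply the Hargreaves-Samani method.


Approach: apply the Hargreaves-Samani method, ET0 = 0.0023*(Tmean+17.8)*sqrt(Tmax-Tmin)*0.408*Ra.
ET0 = 0.0023*(24.09+17.8)*sqrt(13.46)*0.408*35.86 = 5.172 mm/day
Therefore the reference evapotranspiration ET0 = 5.172 mm/day.


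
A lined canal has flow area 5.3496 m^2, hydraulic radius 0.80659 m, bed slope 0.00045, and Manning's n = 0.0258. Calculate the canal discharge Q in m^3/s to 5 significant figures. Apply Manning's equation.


Approach: apply Manning's equation, Q = (1/n)*A*R^(2/3)*S^(1/2).
Q = (1/0.0258) * 5.3496 * 0.80659^(2/3) * 0.00045^(1/2) = 3.8113 m^3/s
Therefore the canal discharge Q = 3.8113 m^3/s.


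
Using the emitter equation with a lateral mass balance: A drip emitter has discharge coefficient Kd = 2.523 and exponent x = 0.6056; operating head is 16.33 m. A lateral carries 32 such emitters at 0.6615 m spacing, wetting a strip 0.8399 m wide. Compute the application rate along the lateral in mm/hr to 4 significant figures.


Approach: apply the emitter equation with a lateral mass balance, q = Kd*h^x; Q = n*q; rate = Q/(n*spacing*width).
Step 1 — single emitter flow (q = Kd*h^x):
  q = 2.523 * 16.33^0.6056 = 13.6931 L/hr
Step 2 — total lateral flow: Q = 32 * 13.6931 = 438.179 L/hr
Step 3 — wetted area: A = 32 * 0.6615 * 0.8399 = 17.7790 m^2
Step 4 — application rate: Q/A = 438.179/17.7790 = 24.65 mm/hr
Therefore the application rate along the lateral = 24.65 mm/hr.


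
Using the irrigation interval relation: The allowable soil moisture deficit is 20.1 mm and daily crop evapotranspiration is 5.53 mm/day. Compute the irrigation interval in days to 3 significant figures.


Approach: apply the irrigation interval relation, interval = SMD / ETc.
interval = 20.1 / 5.53 = 3.63 days
Therefore the irrigation interval = 3.63 days.


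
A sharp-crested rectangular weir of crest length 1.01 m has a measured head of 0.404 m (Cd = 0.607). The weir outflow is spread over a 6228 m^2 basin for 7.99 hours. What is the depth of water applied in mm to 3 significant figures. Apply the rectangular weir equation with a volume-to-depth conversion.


Approach: apply the rectangular weir equation with a volume-to-depth conversion, Q = (2/3)*Cd*L*sqrt(2g)*H^1.5; d = Q*t/A * 1000.
Step 1 — weir discharge:
  Q = (2/3)*0.607*1.01*sqrt(2*9.81)*0.404^1.5 = 0.46488 m^3/s
Step 2 — volume: V = 0.46488 * 7.99*3600 = 13372 m^3
Step 3 — depth: d = V/A * 1000 = 13372/6228 * 1000 = 2150 mm
Therefore the depth of water applied = 2150 mm.


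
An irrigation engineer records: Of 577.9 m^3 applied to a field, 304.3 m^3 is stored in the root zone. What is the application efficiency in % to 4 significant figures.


Approach: apply the application efficiency ratio, Ea = (stored/applied)*100.
Ea = (304.3/577.9)*100 = 52.66 %
Therefore the application efficiency = 52.66 %.


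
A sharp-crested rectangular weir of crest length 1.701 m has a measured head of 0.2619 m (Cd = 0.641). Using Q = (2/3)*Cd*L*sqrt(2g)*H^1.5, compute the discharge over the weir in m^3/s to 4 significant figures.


Q = (2/3)*0.641*1.701*sqrt(2*9.81)*0.2619^1.5 = 0.4315 m^3/s
Therefore the discharge over the weir = 0.4315 m^3/s.


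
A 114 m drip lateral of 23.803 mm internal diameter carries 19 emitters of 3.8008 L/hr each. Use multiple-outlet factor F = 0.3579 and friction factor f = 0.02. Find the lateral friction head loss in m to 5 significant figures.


Approach: apply Darcy-Weisbach with the multiple-outlet F-factor, Q = n*q/(3600*1000) m^3/s; v = Q/A; hf = F*f*(L/D)*(v^2/(2g)).
Q = 19*3.8008/(3600*1000) = 2.005978e-05 m^3/s
A = pi*(23.803e-3/2)^2 = 4.449931e-04 m^2, so v = Q/A = 0.04507885 m/s
hf = 0.3579*0.02*(114/0.023803)*(0.04507885^2/(2*9.81)) = 0.0035507 m
Therefore the lateral friction head loss = 0.0035507 m.


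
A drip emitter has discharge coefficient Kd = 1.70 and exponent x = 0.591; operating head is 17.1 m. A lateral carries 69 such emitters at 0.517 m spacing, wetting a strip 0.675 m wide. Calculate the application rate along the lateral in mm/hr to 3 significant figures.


Approach: apply the emitter equation with a lateral mass balance, q = Kd*h^x; Q = n*q; rate = Q/(n*spacing*width).
Step 1 — single emitter flow (q = Kd*h^x):
  q = 1.70 * 17.1^0.591 = 9.1023 L/hr
Step 2 — total lateral flow: Q = 69 * 9.1023 = 628.06 L/hr
Step 3 — wetted area: A = 69 * 0.517 * 0.675 = 24.079 m^2
Step 4 — application rate: Q/A = 628.06/24.079 = 26.1 mm/hr
Therefore the application rate along the lateral = 26.1 mm/hr.


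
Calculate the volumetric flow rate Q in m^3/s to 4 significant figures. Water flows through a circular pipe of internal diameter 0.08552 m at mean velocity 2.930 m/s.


Approach: apply the continuity equation for pipe flow, Q = A * v with A = pi*(D/2)^2.
A = pi*(0.08552/2)^2 = 0.00574414 m^2
Q = 0.00574414 * 2.930 = 0.01683 m^3/s
Therefore the volumetric flow rate Q = 0.01683 m^3/s.


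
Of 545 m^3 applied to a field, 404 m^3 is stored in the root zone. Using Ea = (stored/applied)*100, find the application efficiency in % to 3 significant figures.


Ea = (404/545)*100 = 74.1 %
Therefore the application efficiency = 74.1 %.


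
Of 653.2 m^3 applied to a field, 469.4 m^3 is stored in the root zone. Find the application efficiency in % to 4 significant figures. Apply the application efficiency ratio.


Approach: apply the application efficiency ratio, Ea = (stored/applied)*100.
Ea = (469.4/653.2)*100 = 71.86 %
Therefore the application efficiency = 71.86 %.


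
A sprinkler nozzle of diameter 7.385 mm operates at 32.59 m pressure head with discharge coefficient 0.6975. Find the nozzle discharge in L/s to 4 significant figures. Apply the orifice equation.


Approach: apply the orifice equation, Q = Cd*A*sqrt(2*g*h), A = pi*(d/2)^2.
A = pi*(7.385e-3/2)^2 = 4.28342e-05 m^2
Q = 0.6975 * 4.28342e-05 * sqrt(2*9.81*32.59) * 1000 = 0.7555 L/s
Therefore the nozzle discharge = 0.7555 L/s.


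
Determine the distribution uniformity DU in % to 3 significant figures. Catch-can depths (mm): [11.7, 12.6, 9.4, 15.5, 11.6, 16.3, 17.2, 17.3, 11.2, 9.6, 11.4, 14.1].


Approach: apply the low-quarter distribution uniformity, DU = (mean of lowest quarter of readings / overall mean)*100.
sorted lowest 3 of 12: [9.4, 9.6, 11.2] -> mean = 10.067 mm
overall mean = 13.158 mm
DU = (10.067/13.158)*100 = 76.5 %
Therefore the distribution uniformity DU = 76.5 %.


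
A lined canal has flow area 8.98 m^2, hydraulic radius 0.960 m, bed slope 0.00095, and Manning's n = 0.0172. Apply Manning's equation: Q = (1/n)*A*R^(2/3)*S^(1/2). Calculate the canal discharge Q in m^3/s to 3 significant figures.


Q = (1/0.0172) * 8.98 * 0.960^(2/3) * 0.00095^(1/2) = 15.7 m^3/s
Therefore the canal discharge Q = 15.7 m^3/s.


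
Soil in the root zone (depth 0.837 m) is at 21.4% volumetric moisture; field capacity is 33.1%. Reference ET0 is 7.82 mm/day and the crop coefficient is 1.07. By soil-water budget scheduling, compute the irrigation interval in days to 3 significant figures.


Approach: apply soil-water budget scheduling, SMD = (FC-theta)/100*depth*1000; ETc = ET0*Kc; interval = SMD/ETc.
Step 1 — soil moisture deficit:
  SMD = (33.1 - 21.4)/100 * 0.837 * 1000 = 97.929 mm
Step 2 — daily crop ET (ETc = ET0*Kc):
  ETc = 7.82 * 1.07 = 8.3674 mm/day
Step 3 — irrigation interval (SMD/ETc):
  interval = 97.929 / 8.3674 = 11.7 days
Therefore the irrigation interval = 11.7 days.


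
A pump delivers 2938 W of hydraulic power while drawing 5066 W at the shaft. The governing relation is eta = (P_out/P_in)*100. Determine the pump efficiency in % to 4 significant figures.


eta = (2938 / 5066) * 100 = 57.99 %
Therefore the pump efficiency = 57.99 %.


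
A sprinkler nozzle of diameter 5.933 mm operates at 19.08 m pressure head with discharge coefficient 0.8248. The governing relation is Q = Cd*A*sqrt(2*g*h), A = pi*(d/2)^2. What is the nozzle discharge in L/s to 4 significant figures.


A = pi*(5.933e-3/2)^2 = 2.76464e-05 m^2
Q = 0.8248 * 2.76464e-05 * sqrt(2*9.81*19.08) * 1000 = 0.4412 L/s
Therefore the nozzle discharge = 0.4412 L/s.


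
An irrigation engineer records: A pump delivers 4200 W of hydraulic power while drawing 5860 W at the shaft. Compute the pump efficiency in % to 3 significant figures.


Approach: apply the efficiency ratio, eta = (P_out/P_in)*100.
eta = (4200 / 5860) * 100 = 71.7 %
Therefore the pump efficiency = 71.7 %.


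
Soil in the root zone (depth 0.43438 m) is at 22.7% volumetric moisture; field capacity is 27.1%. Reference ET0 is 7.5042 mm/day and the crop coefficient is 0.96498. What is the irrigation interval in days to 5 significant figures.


Approach: apply soil-water budget scheduling, SMD = (FC-theta)/100*depth*1000; ETc = ET0*Kc; interval = SMD/ETc.
Step 1 — soil moisture deficit:
  SMD = (27.1 - 22.7)/100 * 0.43438 * 1000 = 19.11272 mm
Step 2 — daily crop ET (ETc = ET0*Kc):
  ETc = 7.5042 * 0.96498 = 7.241403 mm/day
Step 3 — irrigation interval (SMD/ETc):
  interval = 19.11272 / 7.241403 = 2.6394 days
Therefore the irrigation interval = 2.6394 days.


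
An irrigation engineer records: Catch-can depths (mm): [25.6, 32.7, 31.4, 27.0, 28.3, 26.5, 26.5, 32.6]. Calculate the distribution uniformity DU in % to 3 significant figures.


Approach: apply the low-quarter distribution uniformity, DU = (mean of lowest quarter of readings / overall mean)*100.
sorted lowest 2 of 8: [25.6, 26.5] -> mean = 26.050 mm
overall mean = 28.825 mm
DU = (26.050/28.825)*100 = 90.4 %
Therefore the distribution uniformity DU = 90.4 %.


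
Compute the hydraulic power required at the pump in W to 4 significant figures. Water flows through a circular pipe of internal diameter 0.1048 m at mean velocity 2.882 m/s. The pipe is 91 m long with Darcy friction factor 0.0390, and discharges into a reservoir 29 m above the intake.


Approach: apply continuity + Darcy-Weisbach + hydraulic power, Q = A*v; hf = f*(L/D)*(v^2/(2g)); H = static + hf; P = rho*g*Q*H.
Step 1 — flow rate (continuity, Q = A*v):
  A = pi*(0.1048/2)^2 = 0.00862606 m^2
  Q = 0.00862606 * 2.882 = 0.0248603 m^3/s
Step 2 — friction head loss (Darcy-Weisbach):
  hf = 0.0390 * (91/0.1048) * (2.882^2 / (2*9.81))
  hf = 14.3362 m
Step 3 — total head: H = 29 + 14.3362 = 43.3362 m
Step 4 — hydraulic power (P = rho*g*Q*H):
  P = 1000 * 9.81 * 0.0248603 * 43.3362 = 10570 W
Therefore the hydraulic power required at the pump = 10570 W.
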